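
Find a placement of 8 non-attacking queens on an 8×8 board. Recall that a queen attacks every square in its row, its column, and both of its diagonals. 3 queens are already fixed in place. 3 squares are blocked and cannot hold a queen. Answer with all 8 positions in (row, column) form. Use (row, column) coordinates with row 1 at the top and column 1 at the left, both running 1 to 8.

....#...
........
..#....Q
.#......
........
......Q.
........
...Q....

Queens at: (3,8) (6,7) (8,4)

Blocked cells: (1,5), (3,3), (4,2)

(1,1) (2,5) (3,8) (4,6) (5,3) (6,7) (7,2) (8,4)

Row 1: attacked by (3,8)→{6,8}; (6,7)→{2,7}; (8,4)→{4}. Blocked: 5. Safe: 1, 3. Place at column 1.
Row 2: attacked by (1,1)→{1,2}; (3,8)→{7,8}; (6,7)→{3,7}; (8,4)→{4}. Safe: 5, 6. Place at column 5.
Row 4: attacked by (1,1)→{1,4}; (2,5)→{3,5,7}; (3,8)→{7,8}; (6,7)→{5,7}; (8,4)→{4,8}. Blocked: 2. Safe: 6. Place at column 6.
Row 5: attacked by (1,1)→{1,5}; (2,5)→{2,5,8}; (3,8)→{6,8}; (4,6)→{5,6,7}; (6,7)→{6,7,8}; (8,4)→{1,4,7}. Safe: 3. Place at column 3.
Row 7: attacked by (1,1)→{1,7}; (2,5)→{5}; (3,8)→{4,8}; (4,6)→{3,6}; (5,3)→{1,3,5}; (6,7)→{6,7,8}; (8,4)→{3,4,5}. Safe: 2. Place at column 2.
Columns [1, 5, 8, 6, 3, 7, 2, 4], r−c [0, -3, -5, -2, 2, -1, 5, 4], r+c [2, 7, 11, 10, 8, 13, 9, 12] are all distinct, so no two queens attack.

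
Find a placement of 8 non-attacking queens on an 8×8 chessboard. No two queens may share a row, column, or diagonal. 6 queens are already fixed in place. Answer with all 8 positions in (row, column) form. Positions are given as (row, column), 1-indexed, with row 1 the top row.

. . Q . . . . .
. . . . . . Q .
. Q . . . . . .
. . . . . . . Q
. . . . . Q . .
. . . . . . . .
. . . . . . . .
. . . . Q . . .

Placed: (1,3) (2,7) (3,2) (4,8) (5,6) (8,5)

Row 6: attacked by (1,3)→{3,8}; (2,7)→{3,7}; (3,2)→{2,5}; (4,8)→{6,8}; (5,6)→{5,6,7}; (8,5)→{3,5,7}. Safe: 1, 4. Place at column 4.
Row 7: attacked by (1,3)→{3}; (2,7)→{2,7}; (3,2)→{2,6}; (4,8)→{5,8}; (5,6)→{4,6,8}; (6,4)→{3,4,5}; (8,5)→{4,5,6}. Safe: 1. Place at column 1.
Columns [3, 7, 2, 8, 6, 4, 1, 5], r−c [-2, -5, 1, -4, -1, 2, 6, 3], r+c [4, 9, 5, 12, 11, 10, 8, 13] are all distinct, so no two queens attack.

(1,3) (2,7) (3,2) (4,8) (5,6) (6,4) (7,1) (8,5)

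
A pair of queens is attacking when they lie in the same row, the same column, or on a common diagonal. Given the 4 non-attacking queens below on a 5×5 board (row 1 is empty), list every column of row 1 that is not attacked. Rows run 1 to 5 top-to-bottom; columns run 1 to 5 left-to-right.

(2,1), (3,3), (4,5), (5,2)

columns 4

(2,1) attacks row 1 at column 1 and diagonals 2.
(3,3) attacks row 1 at column 3 and diagonals 1, 5.
(4,5) attacks row 1 at column 5 and diagonals 2.
(5,2) attacks row 1 at column 2.
Attacked columns: {1, 2, 3, 5}. Safe: {4}.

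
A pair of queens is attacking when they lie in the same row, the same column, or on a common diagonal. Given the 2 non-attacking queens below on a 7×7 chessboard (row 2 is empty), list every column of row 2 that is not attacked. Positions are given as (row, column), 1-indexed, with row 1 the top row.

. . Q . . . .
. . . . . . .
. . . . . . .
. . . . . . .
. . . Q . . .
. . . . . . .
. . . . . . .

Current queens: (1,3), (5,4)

(1,3) attacks row 2 at column 3 and diagonals 2, 4.
(5,4) attacks row 2 at column 4 and diagonals 1, 7.
Attacked columns: {1, 2, 3, 4, 7}. Safe: {5, 6}.

columns 5, 6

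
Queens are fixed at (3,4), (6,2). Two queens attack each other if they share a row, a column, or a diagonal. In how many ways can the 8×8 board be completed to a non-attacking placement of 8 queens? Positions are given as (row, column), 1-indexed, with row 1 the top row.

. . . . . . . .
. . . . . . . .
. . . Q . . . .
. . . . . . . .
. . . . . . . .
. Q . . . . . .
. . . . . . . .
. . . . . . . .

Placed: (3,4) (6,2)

3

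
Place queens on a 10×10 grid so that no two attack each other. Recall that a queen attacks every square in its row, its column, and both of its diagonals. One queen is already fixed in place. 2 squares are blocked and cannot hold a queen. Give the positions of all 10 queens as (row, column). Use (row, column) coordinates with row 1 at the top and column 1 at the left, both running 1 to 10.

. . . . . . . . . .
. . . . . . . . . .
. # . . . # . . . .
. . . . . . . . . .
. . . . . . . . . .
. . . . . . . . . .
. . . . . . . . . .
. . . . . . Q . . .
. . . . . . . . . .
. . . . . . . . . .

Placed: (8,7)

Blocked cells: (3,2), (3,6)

(1,6) (2,2) (3,9) (4,5) (5,3) (6,8) (7,10) (8,7) (9,4) (10,1)

Row 1: attacked by (8,7)→{7}. Safe: 1, 2, 3, 4, 5, 6, 8, 9, 10. Place at column 6.
Row 2: attacked by (1,6)→{5,6,7}; (8,7)→{1,7}. Safe: 2, 3, 4, 8, 9, 10. Place at column 2.
Row 3: attacked by (1,6)→{4,6,8}; (2,2)→{1,2,3}; (8,7)→{2,7}. Blocked: 2,6. Safe: 5, 9, 10. Place at column 9.
Row 4: attacked by (1,6)→{3,6,9}; (2,2)→{2,4}; (3,9)→{8,9,10}; (8,7)→{3,7}. Safe: 1, 5. Place at column 5.
Row 5: attacked by (1,6)→{2,6,10}; (2,2)→{2,5}; (3,9)→{7,9}; (4,5)→{4,5,6}; (8,7)→{4,7,10}. Safe: 1, 3, 8. Place at column 3.
Row 6: attacked by (1,6)→{1,6}; (2,2)→{2,6}; (3,9)→{6,9}; (4,5)→{3,5,7}; (5,3)→{2,3,4}; (8,7)→{5,7,9}. Safe: 8, 10. Place at column 8.
Row 7: attacked by (1,6)→{6}; (2,2)→{2,7}; (3,9)→{5,9}; (4,5)→{2,5,8}; (5,3)→{1,3,5}; (6,8)→{7,8,9}; (8,7)→{6,7,8}. Safe: 4, 10. Place at column 10.
Row 9: attacked by (1,6)→{6}; (2,2)→{2,9}; (3,9)→{3,9}; (4,5)→{5,10}; (5,3)→{3,7}; (6,8)→{5,8}; (7,10)→{8,10}; (8,7)→{6,7,8}. Safe: 1, 4. Place at column 4.
Row 10: attacked by (1,6)→{6}; (2,2)→{2,10}; (3,9)→{2,9}; (4,5)→{5}; (5,3)→{3,8}; (6,8)→{4,8}; (7,10)→{7,10}; (8,7)→{5,7,9}; (9,4)→{3,4,5}. Safe: 1. Place at column 1.
Columns [6, 2, 9, 5, 3, 8, 10, 7, 4, 1], r−c [-5, 0, -6, -1, 2, -2, -3, 1, 5, 9], r+c [7, 4, 12, 9, 8, 14, 17, 15, 13, 11] are all distinct, so no two queens attack.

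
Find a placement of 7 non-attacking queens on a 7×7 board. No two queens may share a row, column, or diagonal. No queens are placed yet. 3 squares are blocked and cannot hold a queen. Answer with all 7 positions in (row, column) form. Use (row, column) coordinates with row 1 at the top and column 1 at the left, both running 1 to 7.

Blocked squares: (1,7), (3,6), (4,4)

Row 1: Blocked: 7. Safe: 1, 2, 3, 4, 5, 6. Place at column 5.
Row 2: attacked by (1,5)→{4,5,6}. Safe: 1, 2, 3, 7. Place at column 3.
Row 3: attacked by (1,5)→{3,5,7}; (2,3)→{2,3,4}. Blocked: 6. Safe: 1. Place at column 1.
Row 4: attacked by (1,5)→{2,5}; (2,3)→{1,3,5}; (3,1)→{1,2}. Blocked: 4. Safe: 6, 7. Place at column 6.
Row 5: attacked by (1,5)→{1,5}; (2,3)→{3,6}; (3,1)→{1,3}; (4,6)→{5,6,7}. Safe: 2, 4. Place at column 4.
Row 6: attacked by (1,5)→{5}; (2,3)→{3,7}; (3,1)→{1,4}; (4,6)→{4,6}; (5,4)→{3,4,5}. Safe: 2. Place at column 2.
Row 7: attacked by (1,5)→{5}; (2,3)→{3}; (3,1)→{1,5}; (4,6)→{3,6}; (5,4)→{2,4,6}; (6,2)→{1,2,3}. Safe: 7. Place at column 7.
Columns [5, 3, 1, 6, 4, 2, 7], r−c [-4, -1, 2, -2, 1, 4, 0], r+c [6, 5, 4, 10, 9, 8, 14] are all distinct, so no two queens attack.

(1,5) (2,3) (3,1) (4,6) (5,4) (6,2) (7,7)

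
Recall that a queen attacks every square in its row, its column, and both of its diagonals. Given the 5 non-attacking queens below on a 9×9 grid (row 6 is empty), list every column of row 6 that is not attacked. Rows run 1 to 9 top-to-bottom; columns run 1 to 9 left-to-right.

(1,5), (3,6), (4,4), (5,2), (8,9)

columns 8

(1,5) attacks row 6 at column 5.
(3,6) attacks row 6 at column 6 and diagonals 3, 9.
(4,4) attacks row 6 at column 4 and diagonals 2, 6.
(5,2) attacks row 6 at column 2 and diagonals 1, 3.
(8,9) attacks row 6 at column 9 and diagonals 7.
Attacked columns: {1, 2, 3, 4, 5, 6, 7, 9}. Safe: {8}.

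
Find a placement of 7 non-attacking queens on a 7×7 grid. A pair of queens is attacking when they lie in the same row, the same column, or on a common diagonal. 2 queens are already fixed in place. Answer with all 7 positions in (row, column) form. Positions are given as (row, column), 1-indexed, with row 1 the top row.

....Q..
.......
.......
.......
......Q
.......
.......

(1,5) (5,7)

Row 2: attacked by (1,5)→{4,5,6}; (5,7)→{4,7}. Safe: 1, 2, 3. Place at column 2.
Row 3: attacked by (1,5)→{3,5,7}; (2,2)→{1,2,3}; (5,7)→{5,7}. Safe: 4, 6. Place at column 6.
Row 4: attacked by (1,5)→{2,5}; (2,2)→{2,4}; (3,6)→{5,6,7}; (5,7)→{6,7}. Safe: 1, 3. Place at column 3.
Row 6: attacked by (1,5)→{5}; (2,2)→{2,6}; (3,6)→{3,6}; (4,3)→{1,3,5}; (5,7)→{6,7}. Safe: 4. Place at column 4.
Row 7: attacked by (1,5)→{5}; (2,2)→{2,7}; (3,6)→{2,6}; (4,3)→{3,6}; (5,7)→{5,7}; (6,4)→{3,4,5}. Safe: 1. Place at column 1.
Columns [5, 2, 6, 3, 7, 4, 1], r−c [-4, 0, -3, 1, -2, 2, 6], r+c [6, 4, 9, 7, 12, 10, 8] are all distinct, so no two queens attack.

(1,5) (2,2) (3,6) (4,3) (5,7) (6,4) (7,1)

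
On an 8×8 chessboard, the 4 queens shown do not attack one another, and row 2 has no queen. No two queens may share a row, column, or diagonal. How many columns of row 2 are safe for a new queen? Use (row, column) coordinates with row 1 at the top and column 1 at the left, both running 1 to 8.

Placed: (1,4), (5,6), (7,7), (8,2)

(1,4) attacks row 2 at column 4 and diagonals 3, 5.
(5,6) attacks row 2 at column 6 and diagonals 3.
(7,7) attacks row 2 at column 7 and diagonals 2.
(8,2) attacks row 2 at column 2 and diagonals 8.
Attacked columns: {2, 3, 4, 5, 6, 7, 8}. Safe: {1}.

1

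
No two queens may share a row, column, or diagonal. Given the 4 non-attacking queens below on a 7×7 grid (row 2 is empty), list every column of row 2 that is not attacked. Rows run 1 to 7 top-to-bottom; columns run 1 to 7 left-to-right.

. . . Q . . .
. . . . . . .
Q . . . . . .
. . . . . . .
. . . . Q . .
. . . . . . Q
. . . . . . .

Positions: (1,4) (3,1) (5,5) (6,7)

(1,4) attacks row 2 at column 4 and diagonals 3, 5.
(3,1) attacks row 2 at column 1 and diagonals 2.
(5,5) attacks row 2 at column 5 and diagonals 2.
(6,7) attacks row 2 at column 7 and diagonals 3.
Attacked columns: {1, 2, 3, 4, 5, 7}. Safe: {6}.

columns 6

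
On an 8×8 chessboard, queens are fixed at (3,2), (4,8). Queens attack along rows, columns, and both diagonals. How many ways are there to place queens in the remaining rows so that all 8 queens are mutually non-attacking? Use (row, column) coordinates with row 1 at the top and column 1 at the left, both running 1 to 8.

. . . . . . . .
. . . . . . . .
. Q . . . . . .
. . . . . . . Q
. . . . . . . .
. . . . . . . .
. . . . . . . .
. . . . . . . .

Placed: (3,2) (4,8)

6

Branch on row 1: col 1 → 0; col 3 → 4; col 6 → 1; col 7 → 1.
Sum: 0 + 4 + 1 + 1 = 6.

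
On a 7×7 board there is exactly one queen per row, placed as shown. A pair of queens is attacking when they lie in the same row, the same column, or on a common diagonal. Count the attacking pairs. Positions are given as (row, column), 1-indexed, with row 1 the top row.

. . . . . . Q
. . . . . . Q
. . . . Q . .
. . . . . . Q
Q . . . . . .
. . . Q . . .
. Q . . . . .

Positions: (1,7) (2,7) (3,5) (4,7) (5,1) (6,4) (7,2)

5

Same column: (1,7)–(2,7) (column 7); (1,7)–(4,7) (column 7); (2,7)–(4,7) (column 7).
Same diagonal: (1,7)–(3,5) (|1−3| = |7−5| = 2); (2,7)–(7,2) (|2−7| = |7−2| = 5).
Total attacking pairs: 5.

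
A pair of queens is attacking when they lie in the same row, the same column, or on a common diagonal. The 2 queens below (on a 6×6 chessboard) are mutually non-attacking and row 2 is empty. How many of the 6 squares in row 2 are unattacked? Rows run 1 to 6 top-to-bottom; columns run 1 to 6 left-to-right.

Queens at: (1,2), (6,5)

2

(1,2) attacks row 2 at column 2 and diagonals 1, 3.
(6,5) attacks row 2 at column 5 and diagonals 1.
Attacked columns: {1, 2, 3, 5}. Safe: {4, 6}.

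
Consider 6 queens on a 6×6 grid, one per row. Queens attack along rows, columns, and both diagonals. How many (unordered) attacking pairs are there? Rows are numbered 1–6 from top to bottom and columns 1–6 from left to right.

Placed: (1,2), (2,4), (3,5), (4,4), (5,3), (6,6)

6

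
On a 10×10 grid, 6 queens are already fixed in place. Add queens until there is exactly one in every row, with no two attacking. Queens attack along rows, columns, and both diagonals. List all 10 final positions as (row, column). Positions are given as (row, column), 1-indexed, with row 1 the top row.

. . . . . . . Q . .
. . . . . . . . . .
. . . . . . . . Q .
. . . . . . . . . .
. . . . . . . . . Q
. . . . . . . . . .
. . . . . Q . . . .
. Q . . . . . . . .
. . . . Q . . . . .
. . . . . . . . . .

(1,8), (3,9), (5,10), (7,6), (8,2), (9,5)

(1,8) (2,3) (3,9) (4,4) (5,10) (6,1) (7,6) (8,2) (9,5) (10,7)

Row 2: attacked by (1,8)→{7,8,9}; (3,9)→{8,9,10}; (5,10)→{7,10}; (7,6)→{1,6}; (8,2)→{2,8}; (9,5)→{5}. Safe: 3, 4. Place at column 3.
Row 4: attacked by (1,8)→{5,8}; (2,3)→{1,3,5}; (3,9)→{8,9,10}; (5,10)→{9,10}; (7,6)→{3,6,9}; (8,2)→{2,6}; (9,5)→{5,10}. Safe: 4, 7. Place at column 4.
Row 6: attacked by (1,8)→{3,8}; (2,3)→{3,7}; (3,9)→{6,9}; (4,4)→{2,4,6}; (5,10)→{9,10}; (7,6)→{5,6,7}; (8,2)→{2,4}; (9,5)→{2,5,8}. Safe: 1. Place at column 1.
Row 10: attacked by (1,8)→{8}; (2,3)→{3}; (3,9)→{2,9}; (4,4)→{4,10}; (5,10)→{5,10}; (6,1)→{1,5}; (7,6)→{3,6,9}; (8,2)→{2,4}; (9,5)→{4,5,6}. Safe: 7. Place at column 7.
Columns [8, 3, 9, 4, 10, 1, 6, 2, 5, 7], r−c [-7, -1, -6, 0, -5, 5, 1, 6, 4, 3], r+c [9, 5, 12, 8, 15, 7, 13, 10, 14, 17] are all distinct, so no two queens attack.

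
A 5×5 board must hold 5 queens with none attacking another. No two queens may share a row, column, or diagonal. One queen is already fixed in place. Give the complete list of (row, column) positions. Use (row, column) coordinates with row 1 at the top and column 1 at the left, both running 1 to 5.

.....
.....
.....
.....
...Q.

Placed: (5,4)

(1,1) (2,3) (3,5) (4,2) (5,4)

Row 1: attacked by (5,4)→{4}. Safe: 1, 2, 3, 5. Place at column 1.
Row 2: attacked by (1,1)→{1,2}; (5,4)→{1,4}. Safe: 3, 5. Place at column 3.
Row 3: attacked by (1,1)→{1,3}; (2,3)→{2,3,4}; (5,4)→{2,4}. Safe: 5. Place at column 5.
Row 4: attacked by (1,1)→{1,4}; (2,3)→{1,3,5}; (3,5)→{4,5}; (5,4)→{3,4,5}. Safe: 2. Place at column 2.
Columns [1, 3, 5, 2, 4], r−c [0, -1, -2, 2, 1], r+c [2, 5, 8, 6, 9] are all distinct, so no two queens attack.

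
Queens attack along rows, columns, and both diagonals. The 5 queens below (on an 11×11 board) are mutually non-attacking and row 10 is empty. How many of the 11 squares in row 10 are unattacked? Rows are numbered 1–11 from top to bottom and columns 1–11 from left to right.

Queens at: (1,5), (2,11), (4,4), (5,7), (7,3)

3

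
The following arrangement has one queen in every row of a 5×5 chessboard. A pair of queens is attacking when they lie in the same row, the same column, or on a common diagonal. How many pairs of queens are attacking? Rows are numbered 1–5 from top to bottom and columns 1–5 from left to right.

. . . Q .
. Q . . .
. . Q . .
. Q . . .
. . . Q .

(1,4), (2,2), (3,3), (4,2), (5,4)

Same column: (1,4)–(5,4) (column 4); (2,2)–(4,2) (column 2).
Same diagonal: (2,2)–(3,3) (|2−3| = |2−3| = 1); (3,3)–(4,2) (|3−4| = |3−2| = 1).
Total attacking pairs: 4.

4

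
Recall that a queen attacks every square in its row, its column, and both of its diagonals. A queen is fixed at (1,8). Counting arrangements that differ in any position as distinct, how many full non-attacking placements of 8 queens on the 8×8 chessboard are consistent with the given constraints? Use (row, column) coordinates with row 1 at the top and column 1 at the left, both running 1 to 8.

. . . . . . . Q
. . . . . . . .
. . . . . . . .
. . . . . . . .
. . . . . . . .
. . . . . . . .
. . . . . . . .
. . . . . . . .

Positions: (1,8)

Branch on row 2: col 1 → 0; col 2 → 2; col 3 → 1; col 4 → 1; col 5 → 0; col 6 → 0.
Sum: 0 + 2 + 1 + 1 + 0 + 0 = 4.

4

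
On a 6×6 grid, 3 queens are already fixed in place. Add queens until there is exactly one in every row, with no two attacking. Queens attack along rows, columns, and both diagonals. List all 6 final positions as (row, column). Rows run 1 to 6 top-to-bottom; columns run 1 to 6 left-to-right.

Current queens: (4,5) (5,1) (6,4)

Row 1: attacked by (4,5)→{2,5}; (5,1)→{1,5}; (6,4)→{4}. Safe: 3, 6. Place at column 3.
Row 2: attacked by (1,3)→{2,3,4}; (4,5)→{3,5}; (5,1)→{1,4}; (6,4)→{4}. Safe: 6. Place at column 6.
Row 3: attacked by (1,3)→{1,3,5}; (2,6)→{5,6}; (4,5)→{4,5,6}; (5,1)→{1,3}; (6,4)→{1,4}. Safe: 2. Place at column 2.
Columns [3, 6, 2, 5, 1, 4], r−c [-2, -4, 1, -1, 4, 2], r+c [4, 8, 5, 9, 6, 10] are all distinct, so no two queens attack.

(1,3) (2,6) (3,2) (4,5) (5,1) (6,4)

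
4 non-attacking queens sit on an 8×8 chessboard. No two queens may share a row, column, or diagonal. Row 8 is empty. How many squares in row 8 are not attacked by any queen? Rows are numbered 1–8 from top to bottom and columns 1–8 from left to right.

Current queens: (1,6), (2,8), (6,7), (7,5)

2

(1,6) attacks row 8 at column 6.
(2,8) attacks row 8 at column 8 and diagonals 2.
(6,7) attacks row 8 at column 7 and diagonals 5.
(7,5) attacks row 8 at column 5 and diagonals 4, 6.
Attacked columns: {2, 4, 5, 6, 7, 8}. Safe: {1, 3}.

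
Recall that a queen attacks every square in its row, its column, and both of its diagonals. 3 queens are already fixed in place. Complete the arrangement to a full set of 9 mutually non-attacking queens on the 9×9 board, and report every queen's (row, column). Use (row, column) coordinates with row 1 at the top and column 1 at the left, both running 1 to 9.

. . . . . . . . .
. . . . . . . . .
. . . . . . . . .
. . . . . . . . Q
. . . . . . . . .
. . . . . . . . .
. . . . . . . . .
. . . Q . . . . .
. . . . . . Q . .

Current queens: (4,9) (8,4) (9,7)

Row 1: attacked by (4,9)→{6,9}; (8,4)→{4}; (9,7)→{7}. Safe: 1, 2, 3, 5, 8. Place at column 3.
Row 2: attacked by (1,3)→{2,3,4}; (4,9)→{7,9}; (8,4)→{4}; (9,7)→{7}. Safe: 1, 5, 6, 8. Place at column 8.
Row 3: attacked by (1,3)→{1,3,5}; (2,8)→{7,8,9}; (4,9)→{8,9}; (8,4)→{4,9}; (9,7)→{1,7}. Safe: 2, 6. Place at column 6.
Row 5: attacked by (1,3)→{3,7}; (2,8)→{5,8}; (3,6)→{4,6,8}; (4,9)→{8,9}; (8,4)→{1,4,7}; (9,7)→{3,7}. Safe: 2. Place at column 2.
Row 6: attacked by (1,3)→{3,8}; (2,8)→{4,8}; (3,6)→{3,6,9}; (4,9)→{7,9}; (5,2)→{1,2,3}; (8,4)→{2,4,6}; (9,7)→{4,7}. Safe: 5. Place at column 5.
Row 7: attacked by (1,3)→{3,9}; (2,8)→{3,8}; (3,6)→{2,6}; (4,9)→{6,9}; (5,2)→{2,4}; (6,5)→{4,5,6}; (8,4)→{3,4,5}; (9,7)→{5,7,9}. Safe: 1. Place at column 1.
Columns [3, 8, 6, 9, 2, 5, 1, 4, 7], r−c [-2, -6, -3, -5, 3, 1, 6, 4, 2], r+c [4, 10, 9, 13, 7, 11, 8, 12, 16] are all distinct, so no two queens attack.

(1,3) (2,8) (3,6) (4,9) (5,2) (6,5) (7,1) (8,4) (9,7)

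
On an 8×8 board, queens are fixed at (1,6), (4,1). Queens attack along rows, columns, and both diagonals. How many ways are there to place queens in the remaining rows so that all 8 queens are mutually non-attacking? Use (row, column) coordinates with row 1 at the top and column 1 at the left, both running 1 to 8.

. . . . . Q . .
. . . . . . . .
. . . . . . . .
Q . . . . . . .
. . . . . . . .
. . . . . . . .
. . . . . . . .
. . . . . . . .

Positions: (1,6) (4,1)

4

Branch on row 2: col 2 → 2; col 4 → 2; col 8 → 0.
Sum: 2 + 2 + 0 = 4.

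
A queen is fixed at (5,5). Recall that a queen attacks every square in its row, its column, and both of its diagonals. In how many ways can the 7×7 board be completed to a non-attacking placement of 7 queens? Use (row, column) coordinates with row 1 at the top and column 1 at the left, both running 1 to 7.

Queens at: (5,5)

6

Branch on row 1: col 2 → 1; col 3 → 2; col 4 → 1; col 6 → 1; col 7 → 1.
Sum: 1 + 2 + 1 + 1 + 1 = 6.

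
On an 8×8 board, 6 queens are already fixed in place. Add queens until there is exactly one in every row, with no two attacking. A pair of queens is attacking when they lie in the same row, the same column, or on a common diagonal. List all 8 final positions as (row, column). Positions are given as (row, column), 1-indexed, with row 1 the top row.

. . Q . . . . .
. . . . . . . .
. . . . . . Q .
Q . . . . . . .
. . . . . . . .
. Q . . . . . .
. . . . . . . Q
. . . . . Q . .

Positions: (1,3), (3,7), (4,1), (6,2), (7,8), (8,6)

(1,3) (2,5) (3,7) (4,1) (5,4) (6,2) (7,8) (8,6)

Row 2: attacked by (1,3)→{2,3,4}; (3,7)→{6,7,8}; (4,1)→{1,3}; (6,2)→{2,6}; (7,8)→{3,8}; (8,6)→{6}. Safe: 5. Place at column 5.
Row 5: attacked by (1,3)→{3,7}; (2,5)→{2,5,8}; (3,7)→{5,7}; (4,1)→{1,2}; (6,2)→{1,2,3}; (7,8)→{6,8}; (8,6)→{3,6}. Safe: 4. Place at column 4.
Columns [3, 5, 7, 1, 4, 2, 8, 6], r−c [-2, -3, -4, 3, 1, 4, -1, 2], r+c [4, 7, 10, 5, 9, 8, 15, 14] are all distinct, so no two queens attack.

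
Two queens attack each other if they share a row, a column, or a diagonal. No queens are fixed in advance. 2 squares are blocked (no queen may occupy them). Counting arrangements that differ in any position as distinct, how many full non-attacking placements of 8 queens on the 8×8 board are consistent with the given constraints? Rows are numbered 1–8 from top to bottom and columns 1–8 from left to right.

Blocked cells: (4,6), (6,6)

76

Branch on row 1: col 1 → 2; col 2 → 7; col 3 → 15; col 4 → 16; col 5 → 10; col 6 → 16; col 7 → 7; col 8 → 3.
Sum: 2 + 7 + 15 + 16 + 10 + 16 + 7 + 3 = 76.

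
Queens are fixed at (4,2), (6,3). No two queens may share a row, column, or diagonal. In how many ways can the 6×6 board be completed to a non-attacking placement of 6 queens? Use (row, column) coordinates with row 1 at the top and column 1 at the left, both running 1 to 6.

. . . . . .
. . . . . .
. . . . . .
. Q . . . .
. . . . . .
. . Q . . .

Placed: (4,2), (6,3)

Branch on row 1: col 1 → 0; col 4 → 1; col 6 → 0.
Sum: 0 + 1 + 0 = 1.

1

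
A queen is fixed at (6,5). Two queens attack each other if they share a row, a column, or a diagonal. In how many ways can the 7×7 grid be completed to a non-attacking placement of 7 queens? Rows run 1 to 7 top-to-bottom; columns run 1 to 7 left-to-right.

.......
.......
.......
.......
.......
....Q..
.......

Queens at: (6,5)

6

Branch on row 1: col 1 → 1; col 2 → 1; col 3 → 0; col 4 → 1; col 6 → 3; col 7 → 0.
Sum: 1 + 1 + 0 + 1 + 3 + 0 = 6.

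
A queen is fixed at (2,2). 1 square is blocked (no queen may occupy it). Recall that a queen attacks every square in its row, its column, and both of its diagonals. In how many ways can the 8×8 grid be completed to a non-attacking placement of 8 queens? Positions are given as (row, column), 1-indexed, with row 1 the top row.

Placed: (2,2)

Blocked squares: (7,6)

14

Branch on row 1: col 4 → 5; col 5 → 3; col 6 → 2; col 7 → 2; col 8 → 2.
Sum: 5 + 3 + 2 + 2 + 2 = 14.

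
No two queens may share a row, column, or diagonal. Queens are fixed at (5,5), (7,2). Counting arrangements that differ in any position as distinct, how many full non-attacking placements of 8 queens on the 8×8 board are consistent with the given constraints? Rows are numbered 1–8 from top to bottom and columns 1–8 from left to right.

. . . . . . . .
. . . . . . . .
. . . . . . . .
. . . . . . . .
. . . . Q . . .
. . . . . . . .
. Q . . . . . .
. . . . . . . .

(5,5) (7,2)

2

Branch on row 1: col 3 → 1; col 4 → 0; col 6 → 1; col 7 → 0.
Sum: 1 + 0 + 1 + 0 = 2.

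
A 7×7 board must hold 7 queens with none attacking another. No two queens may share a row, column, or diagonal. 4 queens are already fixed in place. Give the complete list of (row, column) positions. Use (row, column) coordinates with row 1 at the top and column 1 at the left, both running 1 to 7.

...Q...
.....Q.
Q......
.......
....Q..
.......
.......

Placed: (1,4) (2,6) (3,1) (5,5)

Row 4: attacked by (1,4)→{1,4,7}; (2,6)→{4,6}; (3,1)→{1,2}; (5,5)→{4,5,6}. Safe: 3. Place at column 3.
Row 6: attacked by (1,4)→{4}; (2,6)→{2,6}; (3,1)→{1,4}; (4,3)→{1,3,5}; (5,5)→{4,5,6}. Safe: 7. Place at column 7.
Row 7: attacked by (1,4)→{4}; (2,6)→{1,6}; (3,1)→{1,5}; (4,3)→{3,6}; (5,5)→{3,5,7}; (6,7)→{6,7}. Safe: 2. Place at column 2.
Columns [4, 6, 1, 3, 5, 7, 2], r−c [-3, -4, 2, 1, 0, -1, 5], r+c [5, 8, 4, 7, 10, 13, 9] are all distinct, so no two queens attack.

(1,4) (2,6) (3,1) (4,3) (5,5) (6,7) (7,2)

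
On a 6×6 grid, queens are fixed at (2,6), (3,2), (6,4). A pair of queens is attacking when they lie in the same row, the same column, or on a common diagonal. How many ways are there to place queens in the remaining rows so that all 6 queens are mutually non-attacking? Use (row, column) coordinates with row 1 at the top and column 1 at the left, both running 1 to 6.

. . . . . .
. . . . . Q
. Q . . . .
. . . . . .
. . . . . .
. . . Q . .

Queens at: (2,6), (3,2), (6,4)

1

Branch on row 1: col 1 → 0; col 3 → 1.
Sum: 0 + 1 = 1.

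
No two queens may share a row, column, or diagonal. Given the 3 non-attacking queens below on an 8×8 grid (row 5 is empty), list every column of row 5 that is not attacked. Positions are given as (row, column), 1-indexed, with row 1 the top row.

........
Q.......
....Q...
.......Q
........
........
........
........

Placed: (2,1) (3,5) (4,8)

(2,1) attacks row 5 at column 1 and diagonals 4.
(3,5) attacks row 5 at column 5 and diagonals 3, 7.
(4,8) attacks row 5 at column 8 and diagonals 7.
Attacked columns: {1, 3, 4, 5, 7, 8}. Safe: {2, 6}.

columns 2, 6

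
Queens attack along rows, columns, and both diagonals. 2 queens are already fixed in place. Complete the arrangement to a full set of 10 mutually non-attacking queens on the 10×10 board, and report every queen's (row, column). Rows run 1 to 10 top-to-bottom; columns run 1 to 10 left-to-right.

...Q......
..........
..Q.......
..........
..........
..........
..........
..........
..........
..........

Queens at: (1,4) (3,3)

(1,4) (2,10) (3,3) (4,6) (5,9) (6,2) (7,8) (8,5) (9,7) (10,1)

Row 2: attacked by (1,4)→{3,4,5}; (3,3)→{2,3,4}. Safe: 1, 6, 7, 8, 9, 10. Place at column 10.
Row 4: attacked by (1,4)→{1,4,7}; (2,10)→{8,10}; (3,3)→{2,3,4}. Safe: 5, 6, 9. Place at column 6.
Row 5: attacked by (1,4)→{4,8}; (2,10)→{7,10}; (3,3)→{1,3,5}; (4,6)→{5,6,7}. Safe: 2, 9. Place at column 9.
Row 6: attacked by (1,4)→{4,9}; (2,10)→{6,10}; (3,3)→{3,6}; (4,6)→{4,6,8}; (5,9)→{8,9,10}. Safe: 1, 2, 5, 7. Place at column 2.
Row 7: attacked by (1,4)→{4,10}; (2,10)→{5,10}; (3,3)→{3,7}; (4,6)→{3,6,9}; (5,9)→{7,9}; (6,2)→{1,2,3}. Safe: 8. Place at column 8.
Row 8: attacked by (1,4)→{4}; (2,10)→{4,10}; (3,3)→{3,8}; (4,6)→{2,6,10}; (5,9)→{6,9}; (6,2)→{2,4}; (7,8)→{7,8,9}. Safe: 1, 5. Place at column 5.
Row 9: attacked by (1,4)→{4}; (2,10)→{3,10}; (3,3)→{3,9}; (4,6)→{1,6}; (5,9)→{5,9}; (6,2)→{2,5}; (7,8)→{6,8,10}; (8,5)→{4,5,6}. Safe: 7. Place at column 7.
Row 10: attacked by (1,4)→{4}; (2,10)→{2,10}; (3,3)→{3,10}; (4,6)→{6}; (5,9)→{4,9}; (6,2)→{2,6}; (7,8)→{5,8}; (8,5)→{3,5,7}; (9,7)→{6,7,8}. Safe: 1. Place at column 1.
Columns [4, 10, 3, 6, 9, 2, 8, 5, 7, 1], r−c [-3, -8, 0, -2, -4, 4, -1, 3, 2, 9], r+c [5, 12, 6, 10, 14, 8, 15, 13, 16, 11] are all distinct, so no two queens attack.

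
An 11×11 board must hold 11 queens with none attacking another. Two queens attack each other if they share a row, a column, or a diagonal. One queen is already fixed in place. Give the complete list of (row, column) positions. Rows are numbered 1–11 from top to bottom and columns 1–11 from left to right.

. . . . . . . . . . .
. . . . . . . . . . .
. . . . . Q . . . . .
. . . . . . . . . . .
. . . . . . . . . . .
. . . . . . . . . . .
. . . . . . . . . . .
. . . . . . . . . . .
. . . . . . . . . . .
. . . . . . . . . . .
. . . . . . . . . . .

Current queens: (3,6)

(1,3) (2,1) (3,6) (4,2) (5,9) (6,11) (7,4) (8,8) (9,10) (10,5) (11,7)

Row 1: attacked by (3,6)→{4,6,8}. Safe: 1, 2, 3, 5, 7, 9, 10, 11. Place at column 3.
Row 2: attacked by (1,3)→{2,3,4}; (3,6)→{5,6,7}. Safe: 1, 8, 9, 10, 11. Place at column 1.
Row 4: attacked by (1,3)→{3,6}; (2,1)→{1,3}; (3,6)→{5,6,7}. Safe: 2, 4, 8, 9, 10, 11. Place at column 2.
Row 5: attacked by (1,3)→{3,7}; (2,1)→{1,4}; (3,6)→{4,6,8}; (4,2)→{1,2,3}. Safe: 5, 9, 10, 11. Place at column 9.
Row 6: attacked by (1,3)→{3,8}; (2,1)→{1,5}; (3,6)→{3,6,9}; (4,2)→{2,4}; (5,9)→{8,9,10}. Safe: 7, 11. Place at column 11.
Row 7: attacked by (1,3)→{3,9}; (2,1)→{1,6}; (3,6)→{2,6,10}; (4,2)→{2,5}; (5,9)→{7,9,11}; (6,11)→{10,11}. Safe: 4, 8. Place at column 4.
Row 8: attacked by (1,3)→{3,10}; (2,1)→{1,7}; (3,6)→{1,6,11}; (4,2)→{2,6}; (5,9)→{6,9}; (6,11)→{9,11}; (7,4)→{3,4,5}. Safe: 8. Place at column 8.
Row 9: attacked by (1,3)→{3,11}; (2,1)→{1,8}; (3,6)→{6}; (4,2)→{2,7}; (5,9)→{5,9}; (6,11)→{8,11}; (7,4)→{2,4,6}; (8,8)→{7,8,9}. Safe: 10. Place at column 10.
Row 10: attacked by (1,3)→{3}; (2,1)→{1,9}; (3,6)→{6}; (4,2)→{2,8}; (5,9)→{4,9}; (6,11)→{7,11}; (7,4)→{1,4,7}; (8,8)→{6,8,10}; (9,10)→{9,10,11}. Safe: 5. Place at column 5.
Row 11: attacked by (1,3)→{3}; (2,1)→{1,10}; (3,6)→{6}; (4,2)→{2,9}; (5,9)→{3,9}; (6,11)→{6,11}; (7,4)→{4,8}; (8,8)→{5,8,11}; (9,10)→{8,10}; (10,5)→{4,5,6}. Safe: 7. Place at column 7.
Columns [3, 1, 6, 2, 9, 11, 4, 8, 10, 5, 7], r−c [-2, 1, -3, 2, -4, -5, 3, 0, -1, 5, 4], r+c [4, 3, 9, 6, 14, 17, 11, 16, 19, 15, 18] are all distinct, so no two queens attack.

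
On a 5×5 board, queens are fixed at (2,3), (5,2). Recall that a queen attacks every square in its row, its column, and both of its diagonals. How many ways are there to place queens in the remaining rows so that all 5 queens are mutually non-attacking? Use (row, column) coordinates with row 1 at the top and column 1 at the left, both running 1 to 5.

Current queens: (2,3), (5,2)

1

Branch on row 1: col 1 → 0; col 5 → 1.
Sum: 0 + 1 = 1.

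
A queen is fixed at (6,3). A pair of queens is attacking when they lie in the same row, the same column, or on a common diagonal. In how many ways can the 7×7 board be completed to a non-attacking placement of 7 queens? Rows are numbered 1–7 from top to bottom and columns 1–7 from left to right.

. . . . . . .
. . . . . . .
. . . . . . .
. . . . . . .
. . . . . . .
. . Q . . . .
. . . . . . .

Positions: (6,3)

6

Branch on row 1: col 1 → 0; col 2 → 3; col 4 → 1; col 5 → 0; col 6 → 1; col 7 → 1.
Sum: 0 + 3 + 1 + 0 + 1 + 1 = 6.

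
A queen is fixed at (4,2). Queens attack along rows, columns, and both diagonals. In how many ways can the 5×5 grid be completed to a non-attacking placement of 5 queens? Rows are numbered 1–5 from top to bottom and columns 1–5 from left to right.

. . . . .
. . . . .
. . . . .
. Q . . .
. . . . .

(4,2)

2

Branch on row 1: col 1 → 1; col 3 → 1; col 4 → 0.
Sum: 1 + 1 + 0 = 2.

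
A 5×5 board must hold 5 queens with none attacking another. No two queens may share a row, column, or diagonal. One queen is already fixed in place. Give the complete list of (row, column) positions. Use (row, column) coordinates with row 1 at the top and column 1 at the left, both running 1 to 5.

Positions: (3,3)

Row 1: attacked by (3,3)→{1,3,5}. Safe: 2, 4. Place at column 2.
Row 2: attacked by (1,2)→{1,2,3}; (3,3)→{2,3,4}. Safe: 5. Place at column 5.
Row 4: attacked by (1,2)→{2,5}; (2,5)→{3,5}; (3,3)→{2,3,4}. Safe: 1. Place at column 1.
Row 5: attacked by (1,2)→{2}; (2,5)→{2,5}; (3,3)→{1,3,5}; (4,1)→{1,2}. Safe: 4. Place at column 4.
Columns [2, 5, 3, 1, 4], r−c [-1, -3, 0, 3, 1], r+c [3, 7, 6, 5, 9] are all distinct, so no two queens attack.

(1,2) (2,5) (3,3) (4,1) (5,4)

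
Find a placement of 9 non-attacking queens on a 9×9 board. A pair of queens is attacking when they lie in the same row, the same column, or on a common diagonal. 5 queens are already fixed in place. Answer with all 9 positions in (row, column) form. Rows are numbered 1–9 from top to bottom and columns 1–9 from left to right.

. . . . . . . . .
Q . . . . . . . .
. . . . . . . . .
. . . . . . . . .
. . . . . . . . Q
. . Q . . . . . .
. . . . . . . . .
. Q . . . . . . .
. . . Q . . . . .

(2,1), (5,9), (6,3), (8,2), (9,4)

(1,6) (2,1) (3,5) (4,7) (5,9) (6,3) (7,8) (8,2) (9,4)

Row 1: attacked by (2,1)→{1,2}; (5,9)→{5,9}; (6,3)→{3,8}; (8,2)→{2,9}; (9,4)→{4}. Safe: 6, 7. Place at column 6.
Row 3: attacked by (1,6)→{4,6,8}; (2,1)→{1,2}; (5,9)→{7,9}; (6,3)→{3,6}; (8,2)→{2,7}; (9,4)→{4}. Safe: 5. Place at column 5.
Row 4: attacked by (1,6)→{3,6,9}; (2,1)→{1,3}; (3,5)→{4,5,6}; (5,9)→{8,9}; (6,3)→{1,3,5}; (8,2)→{2,6}; (9,4)→{4,9}. Safe: 7. Place at column 7.
Row 7: attacked by (1,6)→{6}; (2,1)→{1,6}; (3,5)→{1,5,9}; (4,7)→{4,7}; (5,9)→{7,9}; (6,3)→{2,3,4}; (8,2)→{1,2,3}; (9,4)→{2,4,6}. Safe: 8. Place at column 8.
Columns [6, 1, 5, 7, 9, 3, 8, 2, 4], r−c [-5, 1, -2, -3, -4, 3, -1, 6, 5], r+c [7, 3, 8, 11, 14, 9, 15, 10, 13] are all distinct, so no two queens attack.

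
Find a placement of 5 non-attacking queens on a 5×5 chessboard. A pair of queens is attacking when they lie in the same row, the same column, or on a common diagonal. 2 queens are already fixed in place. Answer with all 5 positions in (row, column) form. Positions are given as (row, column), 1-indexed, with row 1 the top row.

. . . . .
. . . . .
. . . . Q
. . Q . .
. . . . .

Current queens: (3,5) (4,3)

Row 1: attacked by (3,5)→{3,5}; (4,3)→{3}. Safe: 1, 2, 4. Place at column 4.
Row 2: attacked by (1,4)→{3,4,5}; (3,5)→{4,5}; (4,3)→{1,3,5}. Safe: 2. Place at column 2.
Row 5: attacked by (1,4)→{4}; (2,2)→{2,5}; (3,5)→{3,5}; (4,3)→{2,3,4}. Safe: 1. Place at column 1.
Columns [4, 2, 5, 3, 1], r−c [-3, 0, -2, 1, 4], r+c [5, 4, 8, 7, 6] are all distinct, so no two queens attack.

(1,4) (2,2) (3,5) (4,3) (5,1)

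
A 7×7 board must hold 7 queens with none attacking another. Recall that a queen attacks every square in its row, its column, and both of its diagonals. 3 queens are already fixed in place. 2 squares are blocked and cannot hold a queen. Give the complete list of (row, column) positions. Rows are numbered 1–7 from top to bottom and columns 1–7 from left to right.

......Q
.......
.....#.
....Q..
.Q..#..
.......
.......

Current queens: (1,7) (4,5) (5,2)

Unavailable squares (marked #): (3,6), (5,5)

Row 2: attacked by (1,7)→{6,7}; (4,5)→{3,5,7}; (5,2)→{2,5}. Safe: 1, 4. Place at column 4.
Row 3: attacked by (1,7)→{5,7}; (2,4)→{3,4,5}; (4,5)→{4,5,6}; (5,2)→{2,4}. Blocked: 6. Safe: 1. Place at column 1.
Row 6: attacked by (1,7)→{2,7}; (2,4)→{4}; (3,1)→{1,4}; (4,5)→{3,5,7}; (5,2)→{1,2,3}. Safe: 6. Place at column 6.
Row 7: attacked by (1,7)→{1,7}; (2,4)→{4}; (3,1)→{1,5}; (4,5)→{2,5}; (5,2)→{2,4}; (6,6)→{5,6,7}. Safe: 3. Place at column 3.
Columns [7, 4, 1, 5, 2, 6, 3], r−c [-6, -2, 2, -1, 3, 0, 4], r+c [8, 6, 4, 9, 7, 12, 10] are all distinct, so no two queens attack.

(1,7) (2,4) (3,1) (4,5) (5,2) (6,6) (7,3)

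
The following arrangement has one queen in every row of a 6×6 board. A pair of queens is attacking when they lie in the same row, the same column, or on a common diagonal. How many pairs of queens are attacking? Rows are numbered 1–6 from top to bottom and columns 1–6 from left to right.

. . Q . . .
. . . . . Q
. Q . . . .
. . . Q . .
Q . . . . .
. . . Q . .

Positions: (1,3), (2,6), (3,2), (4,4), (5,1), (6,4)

Same column: (4,4)–(6,4) (column 4).
Same diagonal: (2,6)–(4,4) (|2−4| = |6−4| = 2).
Total attacking pairs: 2.

2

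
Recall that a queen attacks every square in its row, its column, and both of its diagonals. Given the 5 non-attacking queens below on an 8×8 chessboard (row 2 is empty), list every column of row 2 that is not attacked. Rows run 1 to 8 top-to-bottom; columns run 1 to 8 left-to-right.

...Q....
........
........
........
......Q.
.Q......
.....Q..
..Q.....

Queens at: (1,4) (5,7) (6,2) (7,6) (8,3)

(1,4) attacks row 2 at column 4 and diagonals 3, 5.
(5,7) attacks row 2 at column 7 and diagonals 4.
(6,2) attacks row 2 at column 2 and diagonals 6.
(7,6) attacks row 2 at column 6 and diagonals 1.
(8,3) attacks row 2 at column 3.
Attacked columns: {1, 2, 3, 4, 5, 6, 7}. Safe: {8}.

columns 8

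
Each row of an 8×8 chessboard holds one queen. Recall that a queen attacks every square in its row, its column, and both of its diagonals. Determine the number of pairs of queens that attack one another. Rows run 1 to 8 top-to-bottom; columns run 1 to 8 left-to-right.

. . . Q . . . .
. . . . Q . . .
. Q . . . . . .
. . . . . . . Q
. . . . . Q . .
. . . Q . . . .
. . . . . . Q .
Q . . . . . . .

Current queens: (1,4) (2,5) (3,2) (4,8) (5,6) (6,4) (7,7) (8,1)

3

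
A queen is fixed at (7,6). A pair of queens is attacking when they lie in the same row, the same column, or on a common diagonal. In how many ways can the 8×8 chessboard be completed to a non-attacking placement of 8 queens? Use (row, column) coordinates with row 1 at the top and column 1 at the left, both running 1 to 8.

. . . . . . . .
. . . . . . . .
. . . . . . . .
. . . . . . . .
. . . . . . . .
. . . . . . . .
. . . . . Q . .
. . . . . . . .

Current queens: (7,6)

Branch on row 1: col 1 → 1; col 2 → 3; col 3 → 0; col 4 → 3; col 5 → 6; col 7 → 1; col 8 → 0.
Sum: 1 + 3 + 0 + 3 + 6 + 1 + 0 = 14.

14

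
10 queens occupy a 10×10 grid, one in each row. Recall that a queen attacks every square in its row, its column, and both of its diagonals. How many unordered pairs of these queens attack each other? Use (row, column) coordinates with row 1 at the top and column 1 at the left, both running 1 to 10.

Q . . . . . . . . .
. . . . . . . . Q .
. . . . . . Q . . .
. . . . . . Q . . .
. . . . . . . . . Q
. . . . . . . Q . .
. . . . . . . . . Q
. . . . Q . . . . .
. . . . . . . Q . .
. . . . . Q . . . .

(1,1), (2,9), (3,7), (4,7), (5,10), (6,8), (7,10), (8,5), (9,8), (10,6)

6

Same column: (3,7)–(4,7) (column 7); (5,10)–(7,10) (column 10); (6,8)–(9,8) (column 8).
Same diagonal: (2,9)–(4,7) (|2−4| = |9−7| = 2); (4,7)–(7,10) (|4−7| = |7−10| = 3); (7,10)–(9,8) (|7−9| = |10−8| = 2).
Total attacking pairs: 6.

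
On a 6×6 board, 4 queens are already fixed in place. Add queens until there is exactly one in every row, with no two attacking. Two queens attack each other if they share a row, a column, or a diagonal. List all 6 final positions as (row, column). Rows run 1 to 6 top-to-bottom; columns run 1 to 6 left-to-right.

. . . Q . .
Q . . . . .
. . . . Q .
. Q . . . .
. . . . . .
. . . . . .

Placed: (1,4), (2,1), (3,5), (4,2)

(1,4) (2,1) (3,5) (4,2) (5,6) (6,3)

Row 5: attacked by (1,4)→{4}; (2,1)→{1,4}; (3,5)→{3,5}; (4,2)→{1,2,3}. Safe: 6. Place at column 6.
Row 6: attacked by (1,4)→{4}; (2,1)→{1,5}; (3,5)→{2,5}; (4,2)→{2,4}; (5,6)→{5,6}. Safe: 3. Place at column 3.
Columns [4, 1, 5, 2, 6, 3], r−c [-3, 1, -2, 2, -1, 3], r+c [5, 3, 8, 6, 11, 9] are all distinct, so no two queens attack.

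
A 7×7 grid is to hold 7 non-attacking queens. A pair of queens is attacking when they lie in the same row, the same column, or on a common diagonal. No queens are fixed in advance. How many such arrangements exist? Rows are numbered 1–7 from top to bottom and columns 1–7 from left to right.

Branch on row 1: col 1 → 4; col 2 → 7; col 3 → 6; col 4 → 6; col 5 → 6; col 6 → 7; col 7 → 4.
Sum: 4 + 7 + 6 + 6 + 6 + 7 + 4 = 40.
(This is the classic 7-queens count.)

40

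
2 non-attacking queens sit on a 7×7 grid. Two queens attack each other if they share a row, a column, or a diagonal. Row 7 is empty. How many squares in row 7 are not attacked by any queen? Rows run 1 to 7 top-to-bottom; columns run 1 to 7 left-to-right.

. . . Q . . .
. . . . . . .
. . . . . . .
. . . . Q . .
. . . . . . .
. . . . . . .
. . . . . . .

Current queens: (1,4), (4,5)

(1,4) attacks row 7 at column 4.
(4,5) attacks row 7 at column 5 and diagonals 2.
Attacked columns: {2, 4, 5}. Safe: {1, 3, 6, 7}.

4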